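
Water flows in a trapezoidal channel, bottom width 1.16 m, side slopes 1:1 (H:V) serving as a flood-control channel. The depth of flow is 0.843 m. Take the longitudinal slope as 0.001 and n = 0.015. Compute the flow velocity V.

V = 1.29 m/s

With bottom width b = 1.16 m and side slope z = 1: A = (b + zy)y = (1.16 + 1×0.843)×0.843 = 1.689 m²; P = b + 2y√(1+z²) = 1.16 + 2×0.843×1.414 = 3.544 m.
Hydraulic radius R = A/P = 1.689/3.544 = 0.4764 m.
From Manning's equation, V = (1/n) R^(2/3) S^(1/2) = (1/0.015) × 0.4764^(2/3) × 0.001^(1/2) = 1.29 m/s.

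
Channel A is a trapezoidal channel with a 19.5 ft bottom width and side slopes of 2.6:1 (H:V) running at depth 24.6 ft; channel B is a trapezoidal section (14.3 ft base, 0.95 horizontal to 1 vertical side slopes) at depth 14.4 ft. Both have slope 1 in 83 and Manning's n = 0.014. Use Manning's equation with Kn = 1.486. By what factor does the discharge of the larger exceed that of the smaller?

Channel A: With bottom width b = 19.5 ft and side slope z = 2.6: A = (b + zy)y = (19.5 + 2.6×24.6)×24.6 = 2053 ft²; P = b + 2y√(1+z²) = 19.5 + 2×24.6×2.786 = 156.6 ft. Hydraulic radius R = A/P = 2053/156.6 = 13.11 ft. Q_A = (1.486/0.014)·2053·13.11^(2/3)·√0.01205 = 133000 ft³/s.
Channel B: With bottom width b = 14.3 ft and side slope z = 0.95: A = (b + zy)y = (14.3 + 0.95×14.4)×14.4 = 402.9 ft²; P = b + 2y√(1+z²) = 14.3 + 2×14.4×1.379 = 54.02 ft. Hydraulic radius R = A/P = 402.9/54.02 = 7.458 ft. Q_B = (1.486/0.014)·402.9·7.458^(2/3)·√0.01205 = 17920 ft³/s.
The larger discharge is 133000 ft³/s and the smaller is 17920 ft³/s; the ratio is 7.42.

7.42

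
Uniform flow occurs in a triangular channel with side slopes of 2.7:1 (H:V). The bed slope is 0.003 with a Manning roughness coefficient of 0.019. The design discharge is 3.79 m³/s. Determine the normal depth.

Manning's equation rearranged: A R^(2/3) = nQ / (1·√S) = 0.019 × 3.79 / (√0.003) = 1.315.
At y = 1.16 m: A R^(2/3) = 2.421 — high.
At y = 0.792 m: A R^(2/3) = 0.875 — low.
At y = 0.923 m: A R^(2/3) = 1.316 — matches.

y_n = 0.923 m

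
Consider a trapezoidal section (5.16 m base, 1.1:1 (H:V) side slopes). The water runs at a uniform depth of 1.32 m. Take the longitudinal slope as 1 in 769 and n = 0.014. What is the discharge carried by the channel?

Q = 21.9 m³/s

With bottom width b = 5.16 m and side slope z = 1.1: A = (b + zy)y = (5.16 + 1.1×1.32)×1.32 = 8.728 m²; P = b + 2y√(1+z²) = 5.16 + 2×1.32×1.487 = 9.085 m.
Hydraulic radius R = A/P = 8.728/9.085 = 0.9607 m.
Manning's equation: Q = (1/n) A R^(2/3) S^(1/2) = (1/0.014) × 8.728 × 0.9607^(2/3) × 0.0013^(1/2) = 21.9 m³/s.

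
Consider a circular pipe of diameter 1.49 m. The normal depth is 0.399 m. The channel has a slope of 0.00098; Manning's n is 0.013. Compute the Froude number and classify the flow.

For a circular section of diameter D = 1.49 m at depth y = 0.399 m, the central angle is θ = 2 arccos(1 − 2y/D) = 2.176 rad. Then A = (D²/8)(θ − sin θ) = 0.3755 m² and P = Dθ/2 = 1.621 m.
Hydraulic radius R = A/P = 0.3755/1.621 = 0.2317 m.
V = (1/n) R^(2/3) √S = (1/0.013) × 0.2317^(2/3) × √0.00098 = 0.9083 m/s. Hydraulic depth D_h = A/T = 0.3755/1.32 = 0.2845 m.
Froude number Fr = V/√(g·D_h) = 0.9083/√(9.81×0.2845) = 0.544, which is less than 1, so the flow is subcritical.

subcritical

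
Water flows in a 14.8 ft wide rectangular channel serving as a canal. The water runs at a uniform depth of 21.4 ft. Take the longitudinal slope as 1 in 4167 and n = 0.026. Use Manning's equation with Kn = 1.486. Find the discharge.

Flow area A = b·y = 14.8 × 21.4 = 316.7 ft². Wetted perimeter P = b + 2y = 14.8 + 2×21.4 = 57.6 ft.
Hydraulic radius R = A/P = 316.7/57.6 = 5.499 ft.
Manning's equation: Q = (1.486/n) A R^(2/3) S^(1/2) = (1.486/0.026) × 316.7 × 5.499^(2/3) × 0.00024^(1/2) = 874 ft³/s.

Q = 874 ft³/s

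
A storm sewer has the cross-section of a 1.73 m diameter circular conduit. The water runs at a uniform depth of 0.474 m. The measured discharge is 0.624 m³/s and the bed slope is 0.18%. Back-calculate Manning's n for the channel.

n = 0.015

For a circular section of diameter D = 1.73 m at depth y = 0.474 m, the central angle is θ = 2 arccos(1 − 2y/D) = 2.204 rad. Then A = (D²/8)(θ − sin θ) = 0.5227 m² and P = Dθ/2 = 1.906 m.
Hydraulic radius R = A/P = 0.5227/1.906 = 0.2742 m.
Rearranging Manning's equation: n = (1/Q) A R^(2/3) S^(1/2) = (1/0.624) × 0.5227 × 0.2742^(2/3) × √0.0018 = 0.015.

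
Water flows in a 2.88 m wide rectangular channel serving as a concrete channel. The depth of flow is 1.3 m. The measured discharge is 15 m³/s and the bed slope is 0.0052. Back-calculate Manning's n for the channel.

Flow area A = b·y = 2.88 × 1.3 = 3.744 m². Wetted perimeter P = b + 2y = 2.88 + 2×1.3 = 5.48 m.
Hydraulic radius R = A/P = 3.744/5.48 = 0.6832 m.
Rearranging Manning's equation: n = (1/Q) A R^(2/3) S^(1/2) = (1/15) × 3.744 × 0.6832^(2/3) × √0.0052 = 0.014.

n = 0.014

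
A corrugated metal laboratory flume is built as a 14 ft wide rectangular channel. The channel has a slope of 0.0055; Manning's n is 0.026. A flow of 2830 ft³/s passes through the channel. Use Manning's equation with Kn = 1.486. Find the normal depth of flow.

Manning's equation rearranged: A R^(2/3) = nQ / (1.486·√S) = 0.026 × 2830 / (1.486 × √0.0055) = 667.7.
Trying y = 14.8 ft: A R^(2/3) = 585.7 — low.
Trying y = 18.4 ft: A R^(2/3) = 760.3 — high.
Trying y = 16.5 ft: A R^(2/3) = 667.8 — close enough.

y_n = 16.5 ft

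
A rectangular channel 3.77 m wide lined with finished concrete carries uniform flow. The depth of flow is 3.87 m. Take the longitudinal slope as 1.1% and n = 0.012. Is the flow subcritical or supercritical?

Flow area A = b·y = 3.77 × 3.87 = 14.59 m². Wetted perimeter P = b + 2y = 3.77 + 2×3.87 = 11.51 m.
Hydraulic radius R = A/P = 14.59/11.51 = 1.268 m.
V = (1/n) R^(2/3) √S = (1/0.012) × 1.268^(2/3) × √0.011 = 10.24 m/s. Hydraulic depth D_h = A/T = 14.59/3.77 = 3.87 m.
Froude number Fr = V/√(g·D_h) = 10.24/√(9.81×3.87) = 1.66, which is greater than 1, so the flow is supercritical.

supercritical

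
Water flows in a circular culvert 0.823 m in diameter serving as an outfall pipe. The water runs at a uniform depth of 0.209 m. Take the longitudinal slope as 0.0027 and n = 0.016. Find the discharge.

Q = 0.0851 m³/s

For a circular section of diameter D = 0.823 m at depth y = 0.209 m, the central angle is θ = 2 arccos(1 − 2y/D) = 2.113 rad. Then A = (D²/8)(θ − sin θ) = 0.1063 m² and P = Dθ/2 = 0.8693 m.
Hydraulic radius R = A/P = 0.1063/0.8693 = 0.1223 m.
Manning's equation: Q = (1/n) A R^(2/3) S^(1/2) = (1/0.016) × 0.1063 × 0.1223^(2/3) × 0.0027^(1/2) = 0.0851 m³/s.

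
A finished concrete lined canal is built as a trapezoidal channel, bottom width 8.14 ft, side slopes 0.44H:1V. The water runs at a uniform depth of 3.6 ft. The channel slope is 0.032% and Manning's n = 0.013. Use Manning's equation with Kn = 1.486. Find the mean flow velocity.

V = 3.45 ft/s

With bottom width b = 8.14 ft and side slope z = 0.44: A = (b + zy)y = (8.14 + 0.44×3.6)×3.6 = 35.01 ft²; P = b + 2y√(1+z²) = 8.14 + 2×3.6×1.093 = 16.01 ft.
Hydraulic radius R = A/P = 35.01/16.01 = 2.187 ft.
From Manning's equation, V = (1.486/n) R^(2/3) S^(1/2) = (1.486/0.013) × 2.187^(2/3) × 0.00032^(1/2) = 3.45 ft/s.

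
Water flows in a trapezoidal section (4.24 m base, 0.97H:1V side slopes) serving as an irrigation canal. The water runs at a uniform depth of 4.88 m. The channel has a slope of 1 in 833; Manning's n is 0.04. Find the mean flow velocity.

V = 1.58 m/s

With bottom width b = 4.24 m and side slope z = 0.97: A = (b + zy)y = (4.24 + 0.97×4.88)×4.88 = 43.79 m²; P = b + 2y√(1+z²) = 4.24 + 2×4.88×1.393 = 17.84 m.
Hydraulic radius R = A/P = 43.79/17.84 = 2.455 m.
From Manning's equation, V = (1/n) R^(2/3) S^(1/2) = (1/0.04) × 2.455^(2/3) × 0.0012^(1/2) = 1.58 m/s.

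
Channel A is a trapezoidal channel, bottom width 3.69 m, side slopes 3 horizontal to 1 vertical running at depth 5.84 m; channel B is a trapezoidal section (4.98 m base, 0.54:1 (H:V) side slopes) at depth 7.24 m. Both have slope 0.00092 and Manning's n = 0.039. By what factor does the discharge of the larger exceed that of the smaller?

Channel A: With bottom width b = 3.69 m and side slope z = 3: A = (b + zy)y = (3.69 + 3×5.84)×5.84 = 123.9 m²; P = b + 2y√(1+z²) = 3.69 + 2×5.84×3.162 = 40.63 m. Hydraulic radius R = A/P = 123.9/40.63 = 3.049 m. Q_A = (1/0.039)·123.9·3.049^(2/3)·√0.00092 = 202.6 m³/s.
Channel B: With bottom width b = 4.98 m and side slope z = 0.54: A = (b + zy)y = (4.98 + 0.54×7.24)×7.24 = 64.36 m²; P = b + 2y√(1+z²) = 4.98 + 2×7.24×1.136 = 21.44 m. Hydraulic radius R = A/P = 64.36/21.44 = 3.002 m. Q_B = (1/0.039)·64.36·3.002^(2/3)·√0.00092 = 104.2 m³/s.
The larger discharge is 202.6 m³/s and the smaller is 104.2 m³/s; the ratio is 1.94.

1.94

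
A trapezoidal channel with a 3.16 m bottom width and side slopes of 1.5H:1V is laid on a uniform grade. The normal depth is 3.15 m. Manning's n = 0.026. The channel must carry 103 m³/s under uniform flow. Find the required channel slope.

S = 0.00568

With bottom width b = 3.16 m and side slope z = 1.5: A = (b + zy)y = (3.16 + 1.5×3.15)×3.15 = 24.84 m²; P = b + 2y√(1+z²) = 3.16 + 2×3.15×1.803 = 14.52 m.
Hydraulic radius R = A/P = 24.84/14.52 = 1.711 m.
From Manning's equation, S = [nQ / (1 A R^(2/3))]² = [0.026 × 103 / (1 × 24.84 × 1.711^(2/3))]² = 0.00568.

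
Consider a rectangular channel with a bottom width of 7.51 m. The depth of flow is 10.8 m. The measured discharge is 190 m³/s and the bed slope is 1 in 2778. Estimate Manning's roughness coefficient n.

Flow area A = b·y = 7.51 × 10.8 = 81.11 m². Wetted perimeter P = b + 2y = 7.51 + 2×10.8 = 29.11 m.
Hydraulic radius R = A/P = 81.11/29.11 = 2.786 m.
Rearranging Manning's equation: n = (1/Q) A R^(2/3) S^(1/2) = (1/190) × 81.11 × 2.786^(2/3) × √0.00036 = 0.016.

n = 0.016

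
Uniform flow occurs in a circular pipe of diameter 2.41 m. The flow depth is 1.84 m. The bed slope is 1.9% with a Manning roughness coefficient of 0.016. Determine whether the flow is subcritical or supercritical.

For a circular section of diameter D = 2.41 m at depth y = 1.84 m, the central angle is θ = 2 arccos(1 − 2y/D) = 4.252 rad. Then A = (D²/8)(θ − sin θ) = 3.737 m² and P = Dθ/2 = 5.123 m.
Hydraulic radius R = A/P = 3.737/5.123 = 0.7294 m.
V = (1/n) R^(2/3) √S = (1/0.016) × 0.7294^(2/3) × √0.019 = 6.981 m/s. Hydraulic depth D_h = A/T = 3.737/2.048 = 1.825 m.
Froude number Fr = V/√(g·D_h) = 6.981/√(9.81×1.825) = 1.65, which is greater than 1, so the flow is supercritical.

supercritical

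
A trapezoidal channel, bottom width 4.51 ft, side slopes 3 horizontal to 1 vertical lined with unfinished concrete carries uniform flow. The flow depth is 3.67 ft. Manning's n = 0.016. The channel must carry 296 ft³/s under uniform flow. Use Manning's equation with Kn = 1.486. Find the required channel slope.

With bottom width b = 4.51 ft and side slope z = 3: A = (b + zy)y = (4.51 + 3×3.67)×3.67 = 56.96 ft²; P = b + 2y√(1+z²) = 4.51 + 2×3.67×3.162 = 27.72 ft.
Hydraulic radius R = A/P = 56.96/27.72 = 2.055 ft.
From Manning's equation, S = [nQ / (1.486 A R^(2/3))]² = [0.016 × 296 / (1.486 × 56.96 × 2.055^(2/3))]² = 0.0012.

S = 0.0012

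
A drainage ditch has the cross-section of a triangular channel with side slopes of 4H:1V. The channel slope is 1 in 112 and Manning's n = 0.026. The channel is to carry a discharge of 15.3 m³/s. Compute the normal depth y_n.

y_n = 1.22 m

Manning's equation rearranged: A R^(2/3) = nQ / (1·√S) = 0.026 × 15.3 / (√0.008929) = 4.21.
Trying y = 0.837 m: A R^(2/3) = 1.536 — short.
Trying y = 1.22 m: A R^(2/3) = 4.197 — close enough.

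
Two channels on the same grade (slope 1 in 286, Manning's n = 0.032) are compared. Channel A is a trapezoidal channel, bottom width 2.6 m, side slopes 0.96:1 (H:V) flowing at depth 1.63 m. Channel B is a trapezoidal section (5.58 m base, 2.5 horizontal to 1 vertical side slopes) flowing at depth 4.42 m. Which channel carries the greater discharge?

Channel A: With bottom width b = 2.6 m and side slope z = 0.96: A = (b + zy)y = (2.6 + 0.96×1.63)×1.63 = 6.789 m²; P = b + 2y√(1+z²) = 2.6 + 2×1.63×1.386 = 7.119 m. Hydraulic radius R = A/P = 6.789/7.119 = 0.9536 m. Q_A = (1/0.032)·6.789·0.9536^(2/3)·√0.003497 = 12.15 m³/s.
Channel B: With bottom width b = 5.58 m and side slope z = 2.5: A = (b + zy)y = (5.58 + 2.5×4.42)×4.42 = 73.5 m²; P = b + 2y√(1+z²) = 5.58 + 2×4.42×2.693 = 29.38 m. Hydraulic radius R = A/P = 73.5/29.38 = 2.502 m. Q_B = (1/0.032)·73.5·2.502^(2/3)·√0.003497 = 250.3 m³/s.
Q_A = 12.15 m³/s vs Q_B = 250.3 m³/s, so channel B carries more.

channel B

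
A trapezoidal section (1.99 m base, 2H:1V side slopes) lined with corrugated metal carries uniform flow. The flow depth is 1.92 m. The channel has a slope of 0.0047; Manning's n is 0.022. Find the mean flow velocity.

V = 3.24 m/s

With bottom width b = 1.99 m and side slope z = 2: A = (b + zy)y = (1.99 + 2×1.92)×1.92 = 11.19 m²; P = b + 2y√(1+z²) = 1.99 + 2×1.92×2.236 = 10.58 m.
Hydraulic radius R = A/P = 11.19/10.58 = 1.058 m.
From Manning's equation, V = (1/n) R^(2/3) S^(1/2) = (1/0.022) × 1.058^(2/3) × 0.0047^(1/2) = 3.24 m/s.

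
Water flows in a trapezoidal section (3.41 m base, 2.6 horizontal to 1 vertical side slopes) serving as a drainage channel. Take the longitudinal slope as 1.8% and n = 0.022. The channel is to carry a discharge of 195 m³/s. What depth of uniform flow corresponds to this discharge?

Manning's equation rearranged: A R^(2/3) = nQ / (1·√S) = 0.022 × 195 / (√0.018) = 31.98.
At y = 2.86 m: A R^(2/3) = 42.5 — high.
At y = 1.94 m: A R^(2/3) = 18.04 — low.
At y = 2.52 m: A R^(2/3) = 31.99 — ≈ 31.98.

y_n = 2.52 m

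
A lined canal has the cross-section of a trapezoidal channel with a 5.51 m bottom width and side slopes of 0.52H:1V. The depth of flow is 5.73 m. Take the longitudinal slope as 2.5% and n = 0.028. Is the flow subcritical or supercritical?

supercritical

With bottom width b = 5.51 m and side slope z = 0.52: A = (b + zy)y = (5.51 + 0.52×5.73)×5.73 = 48.65 m²; P = b + 2y√(1+z²) = 5.51 + 2×5.73×1.127 = 18.43 m.
Hydraulic radius R = A/P = 48.65/18.43 = 2.64 m.
V = (1/n) R^(2/3) √S = (1/0.028) × 2.64^(2/3) × √0.025 = 10.79 m/s. Hydraulic depth D_h = A/T = 48.65/11.47 = 4.241 m.
Froude number Fr = V/√(g·D_h) = 10.79/√(9.81×4.241) = 1.67, which is greater than 1, so the flow is supercritical.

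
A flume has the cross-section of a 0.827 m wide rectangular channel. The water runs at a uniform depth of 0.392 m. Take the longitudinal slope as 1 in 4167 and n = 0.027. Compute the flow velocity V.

Flow area A = b·y = 0.827 × 0.392 = 0.3242 m². Wetted perimeter P = b + 2y = 0.827 + 2×0.392 = 1.611 m.
Hydraulic radius R = A/P = 0.3242/1.611 = 0.2012 m.
From Manning's equation, V = (1/n) R^(2/3) S^(1/2) = (1/0.027) × 0.2012^(2/3) × 0.00024^(1/2) = 0.197 m/s.

V = 0.197 m/s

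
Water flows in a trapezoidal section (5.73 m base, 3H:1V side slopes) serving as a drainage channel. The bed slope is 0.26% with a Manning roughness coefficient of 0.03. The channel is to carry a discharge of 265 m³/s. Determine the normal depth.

Manning's equation rearranged: A R^(2/3) = nQ / (1·√S) = 0.03 × 265 / (√0.0026) = 155.9.
Try y = 3.81 m: A R^(2/3) = 110.3 — short.
Try y = 5.62 m: A R^(2/3) = 268.5 — over.
Try y = 4.44 m: A R^(2/3) = 155.9 — close enough.

y_n = 4.44 m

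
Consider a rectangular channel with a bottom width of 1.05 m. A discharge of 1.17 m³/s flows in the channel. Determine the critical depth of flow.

For a rectangular channel, critical depth y_c = (q²/g)^(1/3) where q = Q/b = 1.17/1.05 = 1.114 m²/s.
So y_c = (1.114²/9.81)^(1/3) = 0.502 m.

y_c = 0.502 m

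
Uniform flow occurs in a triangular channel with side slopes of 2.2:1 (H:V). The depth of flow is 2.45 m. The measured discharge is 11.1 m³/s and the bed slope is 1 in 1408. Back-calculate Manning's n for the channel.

For a triangular section with side slope z = 2.2: A = zy² = 2.2×2.45² = 13.21 m²; P = 2y√(1+z²) = 2×2.45×2.417 = 11.84 m.
Hydraulic radius R = A/P = 13.21/11.84 = 1.115 m.
Rearranging Manning's equation: n = (1/Q) A R^(2/3) S^(1/2) = (1/11.1) × 13.21 × 1.115^(2/3) × √0.0007102 = 0.0341.

n = 0.0341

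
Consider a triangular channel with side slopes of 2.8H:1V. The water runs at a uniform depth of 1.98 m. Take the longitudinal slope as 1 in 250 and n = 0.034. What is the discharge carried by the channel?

For a triangular section with side slope z = 2.8: A = zy² = 2.8×1.98² = 10.98 m²; P = 2y√(1+z²) = 2×1.98×2.973 = 11.77 m.
Hydraulic radius R = A/P = 10.98/11.77 = 0.9323 m.
Manning's equation: Q = (1/n) A R^(2/3) S^(1/2) = (1/0.034) × 10.98 × 0.9323^(2/3) × 0.004^(1/2) = 19.5 m³/s.

Q = 19.5 m³/s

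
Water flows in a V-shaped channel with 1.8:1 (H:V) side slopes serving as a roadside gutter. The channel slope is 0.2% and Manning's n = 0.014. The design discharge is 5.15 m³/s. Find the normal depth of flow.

Manning's equation rearranged: A R^(2/3) = nQ / (1·√S) = 0.014 × 5.15 / (√0.002) = 1.612.
At y = 1.28 m: A R^(2/3) = 2.002 — too large.
At y = 1.03 m: A R^(2/3) = 1.122 — too small.
At y = 1.18 m: A R^(2/3) = 1.612 — ≈ 1.612.

y_n = 1.18 m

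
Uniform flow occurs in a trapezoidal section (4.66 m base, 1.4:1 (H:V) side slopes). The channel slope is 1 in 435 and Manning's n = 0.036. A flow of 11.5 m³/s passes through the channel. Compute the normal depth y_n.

Manning's equation rearranged: A R^(2/3) = nQ / (1·√S) = 0.036 × 11.5 / (√0.002299) = 8.635.
At y = 0.965 m: A R^(2/3) = 4.689 — low.
At y = 1.36 m: A R^(2/3) = 8.662 — ≈ 8.635.

y_n = 1.36 m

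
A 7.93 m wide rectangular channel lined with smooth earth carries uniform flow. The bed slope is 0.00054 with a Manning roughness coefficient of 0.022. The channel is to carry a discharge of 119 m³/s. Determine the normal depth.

Manning's equation rearranged: A R^(2/3) = nQ / (1·√S) = 0.022 × 119 / (√0.00054) = 112.7.
At y = 8.37 m: A R^(2/3) = 128.4 — over.
At y = 5.96 m: A R^(2/3) = 84.27 — short.
At y = 7.52 m: A R^(2/3) = 112.6 — ≈ 112.7.

y_n = 7.52 m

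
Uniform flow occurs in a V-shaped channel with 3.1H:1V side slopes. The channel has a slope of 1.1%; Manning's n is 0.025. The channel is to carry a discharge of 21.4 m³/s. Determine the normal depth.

y_n = 1.45 m

Manning's equation rearranged: A R^(2/3) = nQ / (1·√S) = 0.025 × 21.4 / (√0.011) = 5.101.
Trying y = 1.84 m: A R^(2/3) = 9.606 — over.
Trying y = 1.02 m: A R^(2/3) = 1.992 — short.
Trying y = 1.45 m: A R^(2/3) = 5.089 — close enough.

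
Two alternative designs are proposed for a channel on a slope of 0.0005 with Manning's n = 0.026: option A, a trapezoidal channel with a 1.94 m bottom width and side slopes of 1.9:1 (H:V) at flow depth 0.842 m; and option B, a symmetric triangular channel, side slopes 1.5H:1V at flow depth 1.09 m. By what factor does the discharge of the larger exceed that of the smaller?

Channel A: With bottom width b = 1.94 m and side slope z = 1.9: A = (b + zy)y = (1.94 + 1.9×0.842)×0.842 = 2.981 m²; P = b + 2y√(1+z²) = 1.94 + 2×0.842×2.147 = 5.556 m. Hydraulic radius R = A/P = 2.981/5.556 = 0.5365 m. Q_A = (1/0.026)·2.981·0.5365^(2/3)·√0.0005 = 1.692 m³/s.
Channel B: For a triangular section with side slope z = 1.5: A = zy² = 1.5×1.09² = 1.782 m²; P = 2y√(1+z²) = 2×1.09×1.803 = 3.93 m. Hydraulic radius R = A/P = 1.782/3.93 = 0.4535 m. Q_B = (1/0.026)·1.782·0.4535^(2/3)·√0.0005 = 0.9047 m³/s.
The larger discharge is 1.692 m³/s and the smaller is 0.9047 m³/s; the ratio is 1.87.

1.87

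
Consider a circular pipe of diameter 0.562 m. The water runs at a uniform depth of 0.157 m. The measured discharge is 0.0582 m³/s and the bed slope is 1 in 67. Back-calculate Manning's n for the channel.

For a circular section of diameter D = 0.562 m at depth y = 0.157 m, the central angle is θ = 2 arccos(1 − 2y/D) = 2.228 rad. Then A = (D²/8)(θ − sin θ) = 0.05668 m² and P = Dθ/2 = 0.6259 m.
Hydraulic radius R = A/P = 0.05668/0.6259 = 0.09055 m.
Rearranging Manning's equation: n = (1/Q) A R^(2/3) S^(1/2) = (1/0.0582) × 0.05668 × 0.09055^(2/3) × √0.01493 = 0.024.

n = 0.024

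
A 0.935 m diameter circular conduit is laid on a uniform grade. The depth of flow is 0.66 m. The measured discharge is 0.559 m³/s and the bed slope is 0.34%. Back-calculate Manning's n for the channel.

n = 0.023

For a circular section of diameter D = 0.935 m at depth y = 0.66 m, the central angle is θ = 2 arccos(1 − 2y/D) = 3.99 rad. Then A = (D²/8)(θ − sin θ) = 0.5181 m² and P = Dθ/2 = 1.865 m.
Hydraulic radius R = A/P = 0.5181/1.865 = 0.2777 m.
Rearranging Manning's equation: n = (1/Q) A R^(2/3) S^(1/2) = (1/0.559) × 0.5181 × 0.2777^(2/3) × √0.0034 = 0.023.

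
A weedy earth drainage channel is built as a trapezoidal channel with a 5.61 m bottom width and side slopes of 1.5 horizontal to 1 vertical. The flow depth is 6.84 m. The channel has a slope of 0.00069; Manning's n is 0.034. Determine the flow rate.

Q = 196 m³/s

With bottom width b = 5.61 m and side slope z = 1.5: A = (b + zy)y = (5.61 + 1.5×6.84)×6.84 = 108.6 m²; P = b + 2y√(1+z²) = 5.61 + 2×6.84×1.803 = 30.27 m.
Hydraulic radius R = A/P = 108.6/30.27 = 3.586 m.
Manning's equation: Q = (1/n) A R^(2/3) S^(1/2) = (1/0.034) × 108.6 × 3.586^(2/3) × 0.00069^(1/2) = 196 m³/s.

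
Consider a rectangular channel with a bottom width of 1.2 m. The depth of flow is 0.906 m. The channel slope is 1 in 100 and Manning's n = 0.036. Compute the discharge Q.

Flow area A = b·y = 1.2 × 0.906 = 1.087 m². Wetted perimeter P = b + 2y = 1.2 + 2×0.906 = 3.012 m.
Hydraulic radius R = A/P = 1.087/3.012 = 0.361 m.
Manning's equation: Q = (1/n) A R^(2/3) S^(1/2) = (1/0.036) × 1.087 × 0.361^(2/3) × 0.01^(1/2) = 1.53 m³/s.

Q = 1.53 m³/s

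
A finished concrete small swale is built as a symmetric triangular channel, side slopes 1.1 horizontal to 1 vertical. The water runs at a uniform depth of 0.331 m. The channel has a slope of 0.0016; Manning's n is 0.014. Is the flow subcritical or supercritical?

subcritical

For a triangular section with side slope z = 1.1: A = zy² = 1.1×0.331² = 0.1205 m²; P = 2y√(1+z²) = 2×0.331×1.487 = 0.9841 m.
Hydraulic radius R = A/P = 0.1205/0.9841 = 0.1225 m.
V = (1/n) R^(2/3) √S = (1/0.014) × 0.1225^(2/3) × √0.0016 = 0.7046 m/s. Hydraulic depth D_h = A/T = 0.1205/0.7282 = 0.1655 m.
Froude number Fr = V/√(g·D_h) = 0.7046/√(9.81×0.1655) = 0.553, which is less than 1, so the flow is subcritical.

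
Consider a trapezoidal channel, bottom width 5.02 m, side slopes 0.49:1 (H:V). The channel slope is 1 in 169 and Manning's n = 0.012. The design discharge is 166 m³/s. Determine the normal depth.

y_n = 2.9 m

Manning's equation rearranged: A R^(2/3) = nQ / (1·√S) = 0.012 × 166 / (√0.005917) = 25.9.
At y = 3.55 m: A R^(2/3) = 36.25 — over.
At y = 2.9 m: A R^(2/3) = 25.84 — matches.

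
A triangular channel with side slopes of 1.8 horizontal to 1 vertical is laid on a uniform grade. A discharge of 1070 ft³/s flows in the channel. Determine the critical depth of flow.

At critical depth, Q² T / (g A³) = 1, i.e. A³/T = Q²/g = 1070²/32.2 = 35560.
At y = 5.29 ft: A³/T = 6711 — too small.
At y = 7.38 ft: A³/T = 35460 — close enough.

y_c = 7.38 ft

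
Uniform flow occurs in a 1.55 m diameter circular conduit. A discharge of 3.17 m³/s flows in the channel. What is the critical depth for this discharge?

y_c = 0.916 m

At critical depth, Q² T / (g A³) = 1, i.e. A³/T = Q²/g = 3.17²/9.81 = 1.024.
Trying y = 0.677 m: A³/T = 0.3231 — low.
Trying y = 1.04 m: A³/T = 1.674 — high.
Trying y = 0.916 m: A³/T = 1.026 — close enough.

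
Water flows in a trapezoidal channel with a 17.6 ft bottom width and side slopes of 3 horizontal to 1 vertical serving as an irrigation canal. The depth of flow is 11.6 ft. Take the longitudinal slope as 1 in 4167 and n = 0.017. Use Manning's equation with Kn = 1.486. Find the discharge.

Q = 2920 ft³/s

With bottom width b = 17.6 ft and side slope z = 3: A = (b + zy)y = (17.6 + 3×11.6)×11.6 = 607.8 ft²; P = b + 2y√(1+z²) = 17.6 + 2×11.6×3.162 = 90.96 ft.
Hydraulic radius R = A/P = 607.8/90.96 = 6.682 ft.
Manning's equation: Q = (1.486/n) A R^(2/3) S^(1/2) = (1.486/0.017) × 607.8 × 6.682^(2/3) × 0.00024^(1/2) = 2920 ft³/s.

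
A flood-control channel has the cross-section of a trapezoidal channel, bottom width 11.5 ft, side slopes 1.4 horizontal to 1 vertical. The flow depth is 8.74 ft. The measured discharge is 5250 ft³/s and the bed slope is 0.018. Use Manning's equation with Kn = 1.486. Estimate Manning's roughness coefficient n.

With bottom width b = 11.5 ft and side slope z = 1.4: A = (b + zy)y = (11.5 + 1.4×8.74)×8.74 = 207.5 ft²; P = b + 2y√(1+z²) = 11.5 + 2×8.74×1.72 = 41.57 ft.
Hydraulic radius R = A/P = 207.5/41.57 = 4.99 ft.
Rearranging Manning's equation: n = (1.486/Q) A R^(2/3) S^(1/2) = (1.486/5250) × 207.5 × 4.99^(2/3) × √0.018 = 0.023.

n = 0.023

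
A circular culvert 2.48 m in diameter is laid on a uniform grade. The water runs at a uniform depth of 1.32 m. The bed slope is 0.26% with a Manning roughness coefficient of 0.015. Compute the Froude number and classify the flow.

subcritical

For a circular section of diameter D = 2.48 m at depth y = 1.32 m, the central angle is θ = 2 arccos(1 − 2y/D) = 3.271 rad. Then A = (D²/8)(θ − sin θ) = 2.614 m² and P = Dθ/2 = 4.056 m.
Hydraulic radius R = A/P = 2.614/4.056 = 0.6444 m.
V = (1/n) R^(2/3) √S = (1/0.015) × 0.6444^(2/3) × √0.0026 = 2.536 m/s. Hydraulic depth D_h = A/T = 2.614/2.475 = 1.056 m.
Froude number Fr = V/√(g·D_h) = 2.536/√(9.81×1.056) = 0.788, which is less than 1, so the flow is subcritical.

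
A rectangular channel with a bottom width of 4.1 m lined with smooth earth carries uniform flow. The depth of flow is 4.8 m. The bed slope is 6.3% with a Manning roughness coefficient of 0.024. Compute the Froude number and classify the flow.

supercritical

Flow area A = b·y = 4.1 × 4.8 = 19.68 m². Wetted perimeter P = b + 2y = 4.1 + 2×4.8 = 13.7 m.
Hydraulic radius R = A/P = 19.68/13.7 = 1.436 m.
V = (1/n) R^(2/3) √S = (1/0.024) × 1.436^(2/3) × √0.063 = 13.31 m/s. Hydraulic depth D_h = A/T = 19.68/4.1 = 4.8 m.
Froude number Fr = V/√(g·D_h) = 13.31/√(9.81×4.8) = 1.94, which is greater than 1, so the flow is supercritical.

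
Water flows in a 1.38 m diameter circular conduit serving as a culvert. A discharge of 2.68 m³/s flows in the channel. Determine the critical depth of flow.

y_c = 0.869 m

At critical depth, Q² T / (g A³) = 1, i.e. A³/T = Q²/g = 2.68²/9.81 = 0.7322.
At y = 1.08 m: A³/T = 1.74 — too large.
At y = 0.869 m: A³/T = 0.7326 — ≈ 0.7322.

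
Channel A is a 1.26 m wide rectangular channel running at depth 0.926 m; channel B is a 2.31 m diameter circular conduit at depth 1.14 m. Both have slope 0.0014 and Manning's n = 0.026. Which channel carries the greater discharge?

Channel A: Flow area A = b·y = 1.26 × 0.926 = 1.167 m². Wetted perimeter P = b + 2y = 1.26 + 2×0.926 = 3.112 m. Hydraulic radius R = A/P = 1.167/3.112 = 0.3749 m. Q_A = (1/0.026)·1.167·0.3749^(2/3)·√0.0014 = 0.873 m³/s.
Channel B: For a circular section of diameter D = 2.31 m at depth y = 1.14 m, the central angle is θ = 2 arccos(1 − 2y/D) = 3.116 rad. Then A = (D²/8)(θ − sin θ) = 2.061 m² and P = Dθ/2 = 3.599 m. Hydraulic radius R = A/P = 2.061/3.599 = 0.5727 m. Q_B = (1/0.026)·2.061·0.5727^(2/3)·√0.0014 = 2.045 m³/s.
Q_A = 0.873 m³/s vs Q_B = 2.045 m³/s, so channel B carries more.

channel B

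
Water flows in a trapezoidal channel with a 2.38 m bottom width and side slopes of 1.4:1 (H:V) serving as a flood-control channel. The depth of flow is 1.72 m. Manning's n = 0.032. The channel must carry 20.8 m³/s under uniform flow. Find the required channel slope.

With bottom width b = 2.38 m and side slope z = 1.4: A = (b + zy)y = (2.38 + 1.4×1.72)×1.72 = 8.235 m²; P = b + 2y√(1+z²) = 2.38 + 2×1.72×1.72 = 8.298 m.
Hydraulic radius R = A/P = 8.235/8.298 = 0.9924 m.
From Manning's equation, S = [nQ / (1 A R^(2/3))]² = [0.032 × 20.8 / (1 × 8.235 × 0.9924^(2/3))]² = 0.0066.

S = 0.0066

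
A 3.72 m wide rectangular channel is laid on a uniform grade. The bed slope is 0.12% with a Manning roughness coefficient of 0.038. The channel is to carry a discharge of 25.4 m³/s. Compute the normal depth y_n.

y_n = 5.94 m

Manning's equation rearranged: A R^(2/3) = nQ / (1·√S) = 0.038 × 25.4 / (√0.0012) = 27.86.
Try y = 4.62 m: A R^(2/3) = 20.74 — short.
Try y = 5.94 m: A R^(2/3) = 27.87 — matches.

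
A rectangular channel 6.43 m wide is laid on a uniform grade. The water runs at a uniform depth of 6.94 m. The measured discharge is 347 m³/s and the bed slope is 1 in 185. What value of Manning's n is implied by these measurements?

n = 0.016

Flow area A = b·y = 6.43 × 6.94 = 44.62 m². Wetted perimeter P = b + 2y = 6.43 + 2×6.94 = 20.31 m.
Hydraulic radius R = A/P = 44.62/20.31 = 2.197 m.
Rearranging Manning's equation: n = (1/Q) A R^(2/3) S^(1/2) = (1/347) × 44.62 × 2.197^(2/3) × √0.005405 = 0.016.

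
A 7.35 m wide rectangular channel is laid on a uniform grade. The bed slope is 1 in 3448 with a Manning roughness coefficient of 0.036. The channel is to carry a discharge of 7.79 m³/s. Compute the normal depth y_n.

y_n = 1.92 m

Manning's equation rearranged: A R^(2/3) = nQ / (1·√S) = 0.036 × 7.79 / (√0.00029) = 16.47.
At y = 2.13 m: A R^(2/3) = 19.11 — high.
At y = 1.47 m: A R^(2/3) = 11.16 — low.
At y = 1.92 m: A R^(2/3) = 16.47 — ≈ 16.47.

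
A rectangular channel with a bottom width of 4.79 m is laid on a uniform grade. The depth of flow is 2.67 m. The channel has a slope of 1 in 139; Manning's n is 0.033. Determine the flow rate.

Flow area A = b·y = 4.79 × 2.67 = 12.79 m². Wetted perimeter P = b + 2y = 4.79 + 2×2.67 = 10.13 m.
Hydraulic radius R = A/P = 12.79/10.13 = 1.263 m.
Manning's equation: Q = (1/n) A R^(2/3) S^(1/2) = (1/0.033) × 12.79 × 1.263^(2/3) × 0.007194^(1/2) = 38.4 m³/s.

Q = 38.4 m³/s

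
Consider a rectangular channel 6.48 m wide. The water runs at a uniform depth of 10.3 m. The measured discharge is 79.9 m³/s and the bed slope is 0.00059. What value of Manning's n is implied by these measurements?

Flow area A = b·y = 6.48 × 10.3 = 66.74 m². Wetted perimeter P = b + 2y = 6.48 + 2×10.3 = 27.08 m.
Hydraulic radius R = A/P = 66.74/27.08 = 2.465 m.
Rearranging Manning's equation: n = (1/Q) A R^(2/3) S^(1/2) = (1/79.9) × 66.74 × 2.465^(2/3) × √0.00059 = 0.037.

n = 0.037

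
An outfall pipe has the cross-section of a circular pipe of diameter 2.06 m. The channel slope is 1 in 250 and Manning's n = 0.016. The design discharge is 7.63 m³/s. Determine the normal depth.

Manning's equation rearranged: A R^(2/3) = nQ / (1·√S) = 0.016 × 7.63 / (√0.004) = 1.93.
At y = 1.32 m: A R^(2/3) = 1.587 — too small.
At y = 1.86 m: A R^(2/3) = 2.285 — too large.
At y = 1.53 m: A R^(2/3) = 1.93 — matches.

y_n = 1.53 m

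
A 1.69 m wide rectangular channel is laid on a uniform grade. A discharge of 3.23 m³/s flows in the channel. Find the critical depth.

For a rectangular channel, critical depth y_c = (q²/g)^(1/3) where q = Q/b = 3.23/1.69 = 1.911 m²/s.
So y_c = (1.911²/9.81)^(1/3) = 0.719 m.

y_c = 0.719 m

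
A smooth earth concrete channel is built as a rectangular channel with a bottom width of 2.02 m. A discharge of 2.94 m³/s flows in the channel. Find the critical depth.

y_c = 0.6 m

For a rectangular channel, critical depth y_c = (q²/g)^(1/3) where q = Q/b = 2.94/2.02 = 1.455 m²/s.
So y_c = (1.455²/9.81)^(1/3) = 0.6 m.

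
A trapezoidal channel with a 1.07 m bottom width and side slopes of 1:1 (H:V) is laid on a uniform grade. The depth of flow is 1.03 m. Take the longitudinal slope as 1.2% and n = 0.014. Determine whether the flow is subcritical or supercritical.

supercritical

With bottom width b = 1.07 m and side slope z = 1: A = (b + zy)y = (1.07 + 1×1.03)×1.03 = 2.163 m²; P = b + 2y√(1+z²) = 1.07 + 2×1.03×1.414 = 3.983 m.
Hydraulic radius R = A/P = 2.163/3.983 = 0.543 m.
V = (1/n) R^(2/3) √S = (1/0.014) × 0.543^(2/3) × √0.012 = 5.208 m/s. Hydraulic depth D_h = A/T = 2.163/3.13 = 0.6911 m.
Froude number Fr = V/√(g·D_h) = 5.208/√(9.81×0.6911) = 2, which is greater than 1, so the flow is supercritical.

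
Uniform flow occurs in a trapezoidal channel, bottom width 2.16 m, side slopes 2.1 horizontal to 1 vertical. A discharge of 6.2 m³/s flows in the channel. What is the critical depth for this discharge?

At critical depth, Q² T / (g A³) = 1, i.e. A³/T = Q²/g = 6.2²/9.81 = 3.918.
At y = 0.626 m: A³/T = 2.149 — low.
At y = 0.81 m: A³/T = 5.5 — high.
At y = 0.739 m: A³/T = 3.921 — matches.

y_c = 0.739 m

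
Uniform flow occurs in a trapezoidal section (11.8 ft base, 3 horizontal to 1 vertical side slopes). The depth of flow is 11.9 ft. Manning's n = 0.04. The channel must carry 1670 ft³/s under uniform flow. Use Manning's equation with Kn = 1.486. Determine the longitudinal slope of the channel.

With bottom width b = 11.8 ft and side slope z = 3: A = (b + zy)y = (11.8 + 3×11.9)×11.9 = 565.2 ft²; P = b + 2y√(1+z²) = 11.8 + 2×11.9×3.162 = 87.06 ft.
Hydraulic radius R = A/P = 565.2/87.06 = 6.492 ft.
From Manning's equation, S = [nQ / (1.486 A R^(2/3))]² = [0.04 × 1670 / (1.486 × 565.2 × 6.492^(2/3))]² = 0.000522.

S = 0.000522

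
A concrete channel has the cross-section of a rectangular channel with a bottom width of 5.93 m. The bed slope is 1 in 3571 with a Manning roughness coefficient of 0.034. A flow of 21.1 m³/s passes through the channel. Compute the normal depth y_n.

Manning's equation rearranged: A R^(2/3) = nQ / (1·√S) = 0.034 × 21.1 / (√0.00028) = 42.87.
At y = 3.83 m: A R^(2/3) = 31.98 — short.
At y = 5.49 m: A R^(2/3) = 50.38 — over.
At y = 4.82 m: A R^(2/3) = 42.85 — ≈ 42.87.

y_n = 4.82 m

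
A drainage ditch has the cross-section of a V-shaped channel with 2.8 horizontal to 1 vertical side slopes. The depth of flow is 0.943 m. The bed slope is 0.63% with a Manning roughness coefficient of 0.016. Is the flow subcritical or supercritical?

supercritical

For a triangular section with side slope z = 2.8: A = zy² = 2.8×0.943² = 2.49 m²; P = 2y√(1+z²) = 2×0.943×2.973 = 5.607 m.
Hydraulic radius R = A/P = 2.49/5.607 = 0.444 m.
V = (1/n) R^(2/3) √S = (1/0.016) × 0.444^(2/3) × √0.0063 = 2.887 m/s. Hydraulic depth D_h = A/T = 2.49/5.281 = 0.4715 m.
Froude number Fr = V/√(g·D_h) = 2.887/√(9.81×0.4715) = 1.34, which is greater than 1, so the flow is supercritical.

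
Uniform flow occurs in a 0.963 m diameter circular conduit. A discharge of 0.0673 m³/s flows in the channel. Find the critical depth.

y_c = 0.144 m

At critical depth, Q² T / (g A³) = 1, i.e. A³/T = Q²/g = 0.0673²/9.81 = 0.0004617.
Try y = 0.164 m: A³/T = 0.0007704 — over.
Try y = 0.113 m: A³/T = 0.0001775 — short.
Try y = 0.144 m: A³/T = 0.0004618 — ≈ 0.0004617.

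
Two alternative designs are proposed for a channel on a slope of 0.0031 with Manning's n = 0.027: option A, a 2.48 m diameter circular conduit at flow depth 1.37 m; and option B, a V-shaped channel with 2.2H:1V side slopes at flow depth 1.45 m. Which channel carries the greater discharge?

channel B

Channel A: For a circular section of diameter D = 2.48 m at depth y = 1.37 m, the central angle is θ = 2 arccos(1 − 2y/D) = 3.352 rad. Then A = (D²/8)(θ − sin θ) = 2.737 m² and P = Dθ/2 = 4.156 m. Hydraulic radius R = A/P = 2.737/4.156 = 0.6586 m. Q_A = (1/0.027)·2.737·0.6586^(2/3)·√0.0031 = 4.272 m³/s.
Channel B: For a triangular section with side slope z = 2.2: A = zy² = 2.2×1.45² = 4.625 m²; P = 2y√(1+z²) = 2×1.45×2.417 = 7.008 m. Hydraulic radius R = A/P = 4.625/7.008 = 0.66 m. Q_B = (1/0.027)·4.625·0.66^(2/3)·√0.0031 = 7.231 m³/s.
Q_A = 4.272 m³/s vs Q_B = 7.231 m³/s, so channel B carries more.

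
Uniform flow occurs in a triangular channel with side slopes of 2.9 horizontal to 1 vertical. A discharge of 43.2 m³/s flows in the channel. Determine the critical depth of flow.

y_c = 2.14 m

At critical depth, Q² T / (g A³) = 1, i.e. A³/T = Q²/g = 43.2²/9.81 = 190.2.
At y = 1.84 m: A³/T = 88.69 — low.
At y = 2.14 m: A³/T = 188.7 — matches.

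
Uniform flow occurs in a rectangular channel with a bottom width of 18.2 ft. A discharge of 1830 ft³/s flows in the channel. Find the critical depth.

For a rectangular channel, critical depth y_c = (q²/g)^(1/3) where q = Q/b = 1830/18.2 = 100.5 ft²/s.
So y_c = (100.5²/32.2)^(1/3) = 6.8 ft.

y_c = 6.8 ft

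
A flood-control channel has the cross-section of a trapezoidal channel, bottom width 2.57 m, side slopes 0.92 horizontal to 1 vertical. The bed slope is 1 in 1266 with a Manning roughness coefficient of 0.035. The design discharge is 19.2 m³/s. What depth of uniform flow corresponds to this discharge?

Manning's equation rearranged: A R^(2/3) = nQ / (1·√S) = 0.035 × 19.2 / (√0.0007899) = 23.91.
At y = 3.88 m: A R^(2/3) = 35.46 — high.
At y = 3.21 m: A R^(2/3) = 23.95 — close enough.

y_n = 3.21 m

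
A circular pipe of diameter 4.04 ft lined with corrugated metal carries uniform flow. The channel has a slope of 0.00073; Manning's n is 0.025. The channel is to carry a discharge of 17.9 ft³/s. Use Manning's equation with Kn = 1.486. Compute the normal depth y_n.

y_n = 2.9 ft

Manning's equation rearranged: A R^(2/3) = nQ / (1.486·√S) = 0.025 × 17.9 / (1.486 × √0.00073) = 11.15.
Trying y = 3.7 ft: A R^(2/3) = 13.83 — over.
Trying y = 2.59 ft: A R^(2/3) = 9.569 — short.
Trying y = 2.9 ft: A R^(2/3) = 11.16 — close enough.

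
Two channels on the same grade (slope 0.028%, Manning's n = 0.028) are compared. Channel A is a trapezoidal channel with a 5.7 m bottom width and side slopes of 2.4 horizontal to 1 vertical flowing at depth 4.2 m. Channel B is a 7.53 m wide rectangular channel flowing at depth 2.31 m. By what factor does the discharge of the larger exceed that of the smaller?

Channel A: With bottom width b = 5.7 m and side slope z = 2.4: A = (b + zy)y = (5.7 + 2.4×4.2)×4.2 = 66.28 m²; P = b + 2y√(1+z²) = 5.7 + 2×4.2×2.6 = 27.54 m. Hydraulic radius R = A/P = 66.28/27.54 = 2.407 m. Q_A = (1/0.028)·66.28·2.407^(2/3)·√0.00028 = 71.13 m³/s.
Channel B: Flow area A = b·y = 7.53 × 2.31 = 17.39 m². Wetted perimeter P = b + 2y = 7.53 + 2×2.31 = 12.15 m. Hydraulic radius R = A/P = 17.39/12.15 = 1.432 m. Q_B = (1/0.028)·17.39·1.432^(2/3)·√0.00028 = 13.2 m³/s.
The larger discharge is 71.13 m³/s and the smaller is 13.2 m³/s; the ratio is 5.39.

5.39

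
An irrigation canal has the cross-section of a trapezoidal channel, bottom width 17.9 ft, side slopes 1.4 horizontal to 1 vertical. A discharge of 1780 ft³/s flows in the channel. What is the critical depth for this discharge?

y_c = 5.76 ft

At critical depth, Q² T / (g A³) = 1, i.e. A³/T = Q²/g = 1780²/32.2 = 98400.
At y = 4.67 ft: A³/T = 47990 — too small.
At y = 6.45 ft: A³/T = 145700 — too large.
At y = 5.76 ft: A³/T = 98300 — close enough.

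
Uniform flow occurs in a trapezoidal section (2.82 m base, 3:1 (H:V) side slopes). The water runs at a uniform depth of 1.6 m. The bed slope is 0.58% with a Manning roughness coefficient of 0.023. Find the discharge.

Q = 38.8 m³/s

With bottom width b = 2.82 m and side slope z = 3: A = (b + zy)y = (2.82 + 3×1.6)×1.6 = 12.19 m²; P = b + 2y√(1+z²) = 2.82 + 2×1.6×3.162 = 12.94 m.
Hydraulic radius R = A/P = 12.19/12.94 = 0.9422 m.
Manning's equation: Q = (1/n) A R^(2/3) S^(1/2) = (1/0.023) × 12.19 × 0.9422^(2/3) × 0.0058^(1/2) = 38.8 m³/s.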